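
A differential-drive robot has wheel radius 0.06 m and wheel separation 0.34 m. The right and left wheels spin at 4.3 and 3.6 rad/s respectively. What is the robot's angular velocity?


vR = r*wR = 0.06*4.3 = 0.258 m/s
vL = r*wL = 0.06*3.6 = 0.216 m/s
v = (vR+vL)/2 = 0.237 m/s
omega = (vR-vL)/L = 0.1235 rad/s
angular velocity = 0.1235 rad/s


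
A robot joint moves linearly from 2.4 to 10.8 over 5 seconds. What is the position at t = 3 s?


s = t/T = 3/5 = 0.6
p(t) = p0 + (pf-p0)*s
= 2.4 + (10.8 - 2.4) * 0.6
= 7.44


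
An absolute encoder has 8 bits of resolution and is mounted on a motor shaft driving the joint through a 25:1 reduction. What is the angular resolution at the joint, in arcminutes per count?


counts = 2^8 = 256
effective counts at joint = 256 * 25 = 6400
resolution = 360*60 / 6400
= 3.375 arcmin/count


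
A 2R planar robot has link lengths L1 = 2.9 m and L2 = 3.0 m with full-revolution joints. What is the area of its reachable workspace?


r_max = L1 + L2 = 5.9 m
r_min = |L1 - L2| = 0.1 m
Area = pi*(r_max^2 - r_min^2)
= pi*(34.81 - 0.01)
= pi * 34.8
= 109.3274 m^2


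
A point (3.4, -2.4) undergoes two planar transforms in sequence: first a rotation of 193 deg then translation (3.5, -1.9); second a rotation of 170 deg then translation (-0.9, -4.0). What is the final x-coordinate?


After transform 1:
x1 = cos(193)*3.4 - sin(193)*-2.4 + 3.5 = -0.3527
y1 = sin(193)*3.4 + cos(193)*-2.4 + -1.9 = -0.3263
After transform 2:
x2 = cos(170)*-0.3527 - sin(170)*-0.3263 + -0.9
= -0.4959


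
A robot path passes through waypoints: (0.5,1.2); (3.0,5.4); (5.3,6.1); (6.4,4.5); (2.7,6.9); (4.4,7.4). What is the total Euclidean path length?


Segment lengths:
  seg1 = sqrt((2.5)^2 + (4.2)^2) = 4.8877
  seg2 = sqrt((2.3)^2 + (0.7)^2) = 2.4042
  seg3 = sqrt((1.1)^2 + (-1.6)^2) = 1.9416
  seg4 = sqrt((-3.7)^2 + (2.4)^2) = 4.4102
  seg5 = sqrt((1.7)^2 + (0.5)^2) = 1.772
Total = 15.4158


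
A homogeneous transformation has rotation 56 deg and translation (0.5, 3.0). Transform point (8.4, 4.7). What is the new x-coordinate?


x' = cos(theta)*px - sin(theta)*py + tx
= 0.5592*8.4 - 0.829*4.7 + 0.5
= 1.3007


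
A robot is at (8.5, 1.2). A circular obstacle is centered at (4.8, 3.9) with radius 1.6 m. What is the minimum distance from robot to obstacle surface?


center_dist = sqrt((8.5-4.8)^2 + (1.2-3.9)^2)
= sqrt(13.69 + 7.29)
= 4.5804
min_dist = center_dist - radius = 4.5804 - 1.6 = 2.9804 m


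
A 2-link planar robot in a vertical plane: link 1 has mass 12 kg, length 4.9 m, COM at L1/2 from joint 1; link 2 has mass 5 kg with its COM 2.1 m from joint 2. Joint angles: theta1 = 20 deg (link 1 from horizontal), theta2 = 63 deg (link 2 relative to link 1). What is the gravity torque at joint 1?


Horizontal distance from joint 1 to link-1 COM:
  x_c1 = (L1/2)*cos(t1) = 2.45 * 0.9397 = 2.3022 m
Horizontal distance from joint 1 to link-2 COM:
  x_c2 = L1*cos(t1) + Lc2*cos(t1+t2)
       = 4.9*0.9397 + 2.1*0.1219 = 4.8604 m
tau1 = m1*g*x_c1 + m2*g*x_c2
     = 12*9.81*2.3022 + 5*9.81*4.8604
     = 271.0205 + 238.4036
     = 509.4241 Nm


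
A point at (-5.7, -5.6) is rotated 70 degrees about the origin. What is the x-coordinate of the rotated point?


x' = x*cos(theta) - y*sin(theta)
cos(70 deg) = 0.342, sin(70 deg) = 0.9397
x' = -5.7 * 0.342 - -5.6 * 0.9397
= -1.9495 - -5.2623
= 3.3128


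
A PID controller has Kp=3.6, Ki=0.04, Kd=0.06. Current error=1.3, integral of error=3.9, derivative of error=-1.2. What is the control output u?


u = Kp*e + Ki*int(e) + Kd*de/dt
= 3.6*1.3 + 0.04*3.9 + 0.06*(-1.2)
= 4.68 + 0.156 + -0.072
= 4.764


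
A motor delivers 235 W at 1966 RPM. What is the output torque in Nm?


omega = 1966 * 2*pi/60 = 205.879 rad/s
tau = P / omega = 235 / 205.879
= 1.1414 Nm


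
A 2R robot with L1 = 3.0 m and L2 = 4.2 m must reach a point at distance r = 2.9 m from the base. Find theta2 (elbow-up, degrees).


cos(theta2) = (r^2 - L1^2 - L2^2) / (2*L1*L2)
cos(theta2) = (8.41 - 9.0 - 17.64) / 25.2
cos(theta2) = -0.723413
theta2 = 136.337 degrees


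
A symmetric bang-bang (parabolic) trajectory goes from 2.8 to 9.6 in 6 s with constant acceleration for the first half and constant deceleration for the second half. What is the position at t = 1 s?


Symmetric rest-to-rest: each phase covers (pf-p0)/2 in time T/2. 0.5*a*(T/2)^2 = (pf-p0)/2 => a = 4*(pf-p0)/T^2
a = 4*(9.6-2.8)/6^2 = 0.7556
t = 1 is in the acceleration phase (t <= T/2).
p = p0 + 0.5*a*t^2 = 2.8 + 0.5*0.7556*1^2
= 3.1778


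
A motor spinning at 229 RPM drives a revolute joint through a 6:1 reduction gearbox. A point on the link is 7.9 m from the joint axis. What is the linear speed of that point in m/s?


omega_motor = 229 * 2*pi/60 = 23.9808 rad/s
omega_joint = omega_motor / 6 = 3.9968 rad/s
v = omega_joint * r = 3.9968 * 7.9
= 31.5748 m/s


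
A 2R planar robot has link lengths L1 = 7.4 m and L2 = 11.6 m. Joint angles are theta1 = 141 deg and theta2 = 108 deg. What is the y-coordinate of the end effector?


Convert angles to radians: theta1 = 2.4609, theta2 = 1.885
y = L1*sin(theta1) + L2*sin(theta1+theta2)
y = 4.657 + -10.8295
y = -6.1726


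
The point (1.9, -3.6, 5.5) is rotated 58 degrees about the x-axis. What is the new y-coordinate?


Rotation about x-axis: y' = y*cos(theta) - z*sin(theta)
= -3.6 * 0.5299 - 5.5 * 0.848
= -6.572


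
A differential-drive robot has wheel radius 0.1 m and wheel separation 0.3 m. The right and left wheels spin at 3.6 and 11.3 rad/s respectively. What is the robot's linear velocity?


vR = r*wR = 0.1*3.6 = 0.36 m/s
vL = r*wL = 0.1*11.3 = 1.13 m/s
v = (vR+vL)/2 = 0.745 m/s
omega = (vR-vL)/L = -2.5667 rad/s
linear velocity = 0.745 m/s


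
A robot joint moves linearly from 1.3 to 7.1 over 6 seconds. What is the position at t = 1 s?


s = t/T = 1/6 = 0.1667
p(t) = p0 + (pf-p0)*s
= 1.3 + (7.1 - 1.3) * 0.1667
= 2.2667


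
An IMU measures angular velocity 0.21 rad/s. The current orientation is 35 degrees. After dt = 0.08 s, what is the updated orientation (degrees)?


delta_theta = w * dt = 0.21 * 0.08 = 0.0168 rad
= 0.9626 deg
theta_new = 35 + 0.9626 = 35.9626 deg


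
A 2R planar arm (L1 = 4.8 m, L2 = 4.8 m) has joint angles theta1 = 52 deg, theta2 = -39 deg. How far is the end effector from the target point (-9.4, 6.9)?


End effector via forward kinematics:
x = L1*cos(t1) + L2*cos(t1+t2) = 7.6322
y = L1*sin(t1) + L2*sin(t1+t2) = 4.8622
Distance to target:
d = sqrt((-9.4 - 7.6322)^2 + (6.9 - 4.8622)^2)
= sqrt(290.0942 + 4.1526)
= 17.1536 m


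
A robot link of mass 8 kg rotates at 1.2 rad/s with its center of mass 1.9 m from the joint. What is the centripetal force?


F = m * omega^2 * r
= 8 * 1.2^2 * 1.9
= 8 * 1.44 * 1.9
= 21.888 N


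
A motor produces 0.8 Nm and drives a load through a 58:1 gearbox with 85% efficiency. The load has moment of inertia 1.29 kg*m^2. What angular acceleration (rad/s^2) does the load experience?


tau_out = tau_motor * N * eta
= 0.8 * 58 * 0.85 = 39.44 Nm
alpha = tau_out / I = 39.44 / 1.29
= 30.5736 rad/s^2


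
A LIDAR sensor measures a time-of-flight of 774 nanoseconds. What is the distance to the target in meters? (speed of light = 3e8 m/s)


tof = 774 ns = 7.74e-07 s
dist = c * tof / 2
= 3e8 * 7.74e-07 / 2
= 116.1 m


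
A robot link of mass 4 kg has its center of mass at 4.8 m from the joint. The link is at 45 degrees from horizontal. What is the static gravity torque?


tau = m*g*L*cos(angle)
= 4 * 9.81 * 4.8 * cos(45 deg)
= 4 * 9.81 * 4.8 * 0.7071
= 133.185 Nm


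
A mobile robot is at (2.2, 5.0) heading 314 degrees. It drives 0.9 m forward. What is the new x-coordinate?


x_new = x0 + d*cos(theta)
= 2.2 + 0.9*cos(314)
= 2.2 + 0.6252
= 2.8252


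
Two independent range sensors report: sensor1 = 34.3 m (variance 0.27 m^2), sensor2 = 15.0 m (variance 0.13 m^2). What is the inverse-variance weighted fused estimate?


w1 = (1/var1) / (1/var1 + 1/var2)
   = 3.7037 / (3.7037 + 7.6923) = 0.325
w2 = 1 - w1 = 0.675
fused = w1*s1 + w2*s2 = 11.1475 + 10.125
= 21.2725 m


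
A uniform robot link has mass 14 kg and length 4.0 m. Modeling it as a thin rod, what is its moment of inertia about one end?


I = (1/3) * m * L^2
= (1/3) * 14 * 4.0^2
= 0.333333 * 14 * 16.0
= 74.6667 kg*m^2


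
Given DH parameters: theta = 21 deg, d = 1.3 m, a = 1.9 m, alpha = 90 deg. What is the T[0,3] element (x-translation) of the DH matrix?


T[0,3] = a * cos(theta)
= 1.9 * cos(21 deg)
= 1.9 * 0.9336
= 1.7738


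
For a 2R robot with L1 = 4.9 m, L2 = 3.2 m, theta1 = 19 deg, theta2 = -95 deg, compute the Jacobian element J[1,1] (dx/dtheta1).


J[1,1] = -L1*sin(t1) - L2*sin(t1+t2)
= -4.9*sin(19) - 3.2*sin(-76)
= 1.5097


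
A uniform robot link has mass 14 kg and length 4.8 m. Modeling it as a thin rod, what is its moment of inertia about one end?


I = (1/3) * m * L^2
= (1/3) * 14 * 4.8^2
= 0.333333 * 14 * 23.04
= 107.52 kg*m^2


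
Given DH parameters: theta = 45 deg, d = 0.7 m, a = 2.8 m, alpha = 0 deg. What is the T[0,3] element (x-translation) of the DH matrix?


T[0,3] = a * cos(theta)
= 2.8 * cos(45 deg)
= 2.8 * 0.7071
= 1.9799


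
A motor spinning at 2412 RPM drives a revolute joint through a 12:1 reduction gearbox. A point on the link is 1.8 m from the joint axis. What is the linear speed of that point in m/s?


omega_motor = 2412 * 2*pi/60 = 252.584 rad/s
omega_joint = omega_motor / 12 = 21.0487 rad/s
v = omega_joint * r = 21.0487 * 1.8
= 37.8876 m/s


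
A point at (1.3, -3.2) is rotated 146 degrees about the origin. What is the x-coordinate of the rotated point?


x' = x*cos(theta) - y*sin(theta)
cos(146 deg) = -0.829, sin(146 deg) = 0.5592
x' = 1.3 * -0.829 - -3.2 * 0.5592
= -1.0777 - -1.7894
= 0.7117


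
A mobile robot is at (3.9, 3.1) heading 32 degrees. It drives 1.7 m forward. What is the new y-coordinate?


y_new = y0 + d*sin(theta)
= 3.1 + 1.7*sin(32)
= 3.1 + 0.9009
= 4.0009


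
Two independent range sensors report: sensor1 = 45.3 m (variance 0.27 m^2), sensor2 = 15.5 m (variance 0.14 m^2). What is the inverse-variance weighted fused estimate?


w1 = (1/var1) / (1/var1 + 1/var2)
   = 3.7037 / (3.7037 + 7.1429) = 0.3415
w2 = 1 - w1 = 0.6585
fused = w1*s1 + w2*s2 = 15.4683 + 10.2073
= 25.6756 m


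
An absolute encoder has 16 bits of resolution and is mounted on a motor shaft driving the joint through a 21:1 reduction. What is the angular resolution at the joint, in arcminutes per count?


counts = 2^16 = 65536
effective counts at joint = 65536 * 21 = 1376256
resolution = 360*60 / 1376256
= 0.0157 arcmin/count


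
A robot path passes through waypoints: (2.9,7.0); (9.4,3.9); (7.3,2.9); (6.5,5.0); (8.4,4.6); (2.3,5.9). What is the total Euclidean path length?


Segment lengths:
  seg1 = sqrt((6.5)^2 + (-3.1)^2) = 7.2014
  seg2 = sqrt((-2.1)^2 + (-1.0)^2) = 2.3259
  seg3 = sqrt((-0.8)^2 + (2.1)^2) = 2.2472
  seg4 = sqrt((1.9)^2 + (-0.4)^2) = 1.9416
  seg5 = sqrt((-6.1)^2 + (1.3)^2) = 6.237
Total = 19.9532


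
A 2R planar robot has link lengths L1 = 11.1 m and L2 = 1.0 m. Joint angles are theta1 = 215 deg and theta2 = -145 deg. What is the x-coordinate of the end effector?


Convert angles to radians: theta1 = 3.7525, theta2 = -2.5307
x = L1*cos(theta1) + L2*cos(theta1+theta2)
x = -9.0926 + 0.342
x = -8.7506


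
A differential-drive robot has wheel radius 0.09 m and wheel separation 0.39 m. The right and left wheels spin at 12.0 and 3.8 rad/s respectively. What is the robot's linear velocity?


vR = r*wR = 0.09*12.0 = 1.08 m/s
vL = r*wL = 0.09*3.8 = 0.342 m/s
v = (vR+vL)/2 = 0.711 m/s
omega = (vR-vL)/L = 1.8923 rad/s
linear velocity = 0.711 m/s


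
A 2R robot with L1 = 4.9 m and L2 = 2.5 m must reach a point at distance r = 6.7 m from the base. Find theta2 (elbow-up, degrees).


cos(theta2) = (r^2 - L1^2 - L2^2) / (2*L1*L2)
cos(theta2) = (44.89 - 24.01 - 6.25) / 24.5
cos(theta2) = 0.597143
theta2 = 53.3345 degrees


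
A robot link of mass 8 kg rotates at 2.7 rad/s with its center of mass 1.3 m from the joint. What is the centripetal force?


F = m * omega^2 * r
= 8 * 2.7^2 * 1.3
= 8 * 7.29 * 1.3
= 75.816 N


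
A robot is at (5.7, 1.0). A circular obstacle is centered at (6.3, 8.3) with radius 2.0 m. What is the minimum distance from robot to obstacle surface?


center_dist = sqrt((5.7-6.3)^2 + (1.0-8.3)^2)
= sqrt(0.36 + 53.29)
= 7.3246
min_dist = center_dist - radius = 7.3246 - 2.0 = 5.3246 m


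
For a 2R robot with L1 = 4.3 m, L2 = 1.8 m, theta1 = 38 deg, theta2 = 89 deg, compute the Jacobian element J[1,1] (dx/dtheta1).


J[1,1] = -L1*sin(t1) - L2*sin(t1+t2)
= -4.3*sin(38) - 1.8*sin(127)
= -4.0849


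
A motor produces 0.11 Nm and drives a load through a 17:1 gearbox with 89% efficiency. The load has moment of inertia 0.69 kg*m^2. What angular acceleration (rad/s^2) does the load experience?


tau_out = tau_motor * N * eta
= 0.11 * 17 * 0.89 = 1.6643 Nm
alpha = tau_out / I = 1.6643 / 0.69
= 2.412 rad/s^2


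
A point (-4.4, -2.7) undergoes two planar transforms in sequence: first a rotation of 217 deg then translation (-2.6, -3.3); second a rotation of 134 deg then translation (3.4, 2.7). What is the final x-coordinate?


After transform 1:
x1 = cos(217)*-4.4 - sin(217)*-2.7 + -2.6 = -0.7109
y1 = sin(217)*-4.4 + cos(217)*-2.7 + -3.3 = 1.5043
After transform 2:
x2 = cos(134)*-0.7109 - sin(134)*1.5043 + 3.4
= 2.8117


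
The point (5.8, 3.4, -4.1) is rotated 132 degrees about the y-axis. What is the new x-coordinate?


Rotation about y-axis: x' = x*cos(theta) + z*sin(theta)
= 5.8 * -0.6691 + -4.1 * 0.7431
= -6.9279


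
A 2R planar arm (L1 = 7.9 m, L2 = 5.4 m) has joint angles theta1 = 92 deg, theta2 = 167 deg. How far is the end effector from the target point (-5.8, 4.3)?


End effector via forward kinematics:
x = L1*cos(t1) + L2*cos(t1+t2) = -1.3061
y = L1*sin(t1) + L2*sin(t1+t2) = 2.5944
Distance to target:
d = sqrt((-5.8 - -1.3061)^2 + (4.3 - 2.5944)^2)
= sqrt(20.1954 + 2.9091)
= 4.8067 m


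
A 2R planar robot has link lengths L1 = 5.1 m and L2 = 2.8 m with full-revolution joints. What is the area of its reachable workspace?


r_max = L1 + L2 = 7.9 m
r_min = |L1 - L2| = 2.3 m
Area = pi*(r_max^2 - r_min^2)
= pi*(62.41 - 5.29)
= pi * 57.12
= 179.4478 m^2


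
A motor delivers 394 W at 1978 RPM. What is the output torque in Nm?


omega = 1978 * 2*pi/60 = 207.1357 rad/s
tau = P / omega = 394 / 207.1357
= 1.9021 Nm


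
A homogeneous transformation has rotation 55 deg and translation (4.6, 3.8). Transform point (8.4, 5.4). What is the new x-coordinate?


x' = cos(theta)*px - sin(theta)*py + tx
= 0.5736*8.4 - 0.8192*5.4 + 4.6
= 4.9946


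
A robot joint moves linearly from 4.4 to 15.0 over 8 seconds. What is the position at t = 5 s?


s = t/T = 5/8 = 0.625
p(t) = p0 + (pf-p0)*s
= 4.4 + (15.0 - 4.4) * 0.625
= 11.025


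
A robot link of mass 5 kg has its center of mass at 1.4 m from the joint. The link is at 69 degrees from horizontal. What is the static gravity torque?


tau = m*g*L*cos(angle)
= 5 * 9.81 * 1.4 * cos(69 deg)
= 5 * 9.81 * 1.4 * 0.3584
= 24.6091 Nm


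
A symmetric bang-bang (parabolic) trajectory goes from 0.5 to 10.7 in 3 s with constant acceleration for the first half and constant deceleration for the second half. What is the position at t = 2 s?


Symmetric rest-to-rest: each phase covers (pf-p0)/2 in time T/2. 0.5*a*(T/2)^2 = (pf-p0)/2 => a = 4*(pf-p0)/T^2
a = 4*(10.7-0.5)/3^2 = 4.5333
t = 2 is in the deceleration phase (t > T/2).
p = pf - 0.5*a*(T-t)^2 = 10.7 - 0.5*4.5333*1^2
= 8.4333


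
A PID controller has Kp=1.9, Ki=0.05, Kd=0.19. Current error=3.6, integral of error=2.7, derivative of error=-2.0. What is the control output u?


u = Kp*e + Ki*int(e) + Kd*de/dt
= 1.9*3.6 + 0.05*2.7 + 0.19*(-2.0)
= 6.84 + 0.135 + -0.38
= 6.595


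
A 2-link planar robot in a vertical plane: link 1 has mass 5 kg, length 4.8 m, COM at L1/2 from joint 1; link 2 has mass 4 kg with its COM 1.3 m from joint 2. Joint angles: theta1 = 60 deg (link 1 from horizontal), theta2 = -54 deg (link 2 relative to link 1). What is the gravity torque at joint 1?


Horizontal distance from joint 1 to link-1 COM:
  x_c1 = (L1/2)*cos(t1) = 2.4 * 0.5 = 1.2 m
Horizontal distance from joint 1 to link-2 COM:
  x_c2 = L1*cos(t1) + Lc2*cos(t1+t2)
       = 4.8*0.5 + 1.3*0.9945 = 3.6929 m
tau1 = m1*g*x_c1 + m2*g*x_c2
     = 5*9.81*1.2 + 4*9.81*3.6929
     = 58.86 + 144.9086
     = 203.7686 Nm


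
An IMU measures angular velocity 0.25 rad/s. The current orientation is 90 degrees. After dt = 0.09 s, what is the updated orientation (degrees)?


delta_theta = w * dt = 0.25 * 0.09 = 0.0225 rad
= 1.2892 deg
theta_new = 90 + 1.2892 = 91.2892 deg


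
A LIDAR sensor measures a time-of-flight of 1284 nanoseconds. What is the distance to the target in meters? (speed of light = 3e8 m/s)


tof = 1284 ns = 1.284e-06 s
dist = c * tof / 2
= 3e8 * 1.284e-06 / 2
= 192.6 m


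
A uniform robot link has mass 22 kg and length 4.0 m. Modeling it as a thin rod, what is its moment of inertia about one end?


I = (1/3) * m * L^2
= (1/3) * 22 * 4.0^2
= 0.333333 * 22 * 16.0
= 117.3333 kg*m^2


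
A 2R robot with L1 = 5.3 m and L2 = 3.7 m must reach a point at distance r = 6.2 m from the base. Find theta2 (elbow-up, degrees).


cos(theta2) = (r^2 - L1^2 - L2^2) / (2*L1*L2)
cos(theta2) = (38.44 - 28.09 - 13.69) / 39.22
cos(theta2) = -0.085161
theta2 = 94.8853 degrees


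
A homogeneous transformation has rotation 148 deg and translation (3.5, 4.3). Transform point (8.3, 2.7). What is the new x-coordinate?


x' = cos(theta)*px - sin(theta)*py + tx
= -0.848*8.3 - 0.5299*2.7 + 3.5
= -4.9696


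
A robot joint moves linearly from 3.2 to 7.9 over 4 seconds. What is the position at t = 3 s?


s = t/T = 3/4 = 0.75
p(t) = p0 + (pf-p0)*s
= 3.2 + (7.9 - 3.2) * 0.75
= 6.725


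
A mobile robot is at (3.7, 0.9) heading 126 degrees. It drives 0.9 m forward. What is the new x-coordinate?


x_new = x0 + d*cos(theta)
= 3.7 + 0.9*cos(126)
= 3.7 + -0.529
= 3.171


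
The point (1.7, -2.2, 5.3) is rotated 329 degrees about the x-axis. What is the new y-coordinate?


Rotation about x-axis: y' = y*cos(theta) - z*sin(theta)
= -2.2 * 0.8572 - 5.3 * -0.515
= 0.8439


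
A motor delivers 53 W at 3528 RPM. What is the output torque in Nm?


omega = 3528 * 2*pi/60 = 369.4513 rad/s
tau = P / omega = 53 / 369.4513
= 0.1435 Nm


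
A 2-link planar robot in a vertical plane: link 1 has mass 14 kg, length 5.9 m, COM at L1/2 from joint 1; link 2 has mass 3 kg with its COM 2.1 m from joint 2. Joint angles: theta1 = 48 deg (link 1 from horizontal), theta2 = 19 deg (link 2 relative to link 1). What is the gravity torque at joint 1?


Horizontal distance from joint 1 to link-1 COM:
  x_c1 = (L1/2)*cos(t1) = 2.95 * 0.6691 = 1.9739 m
Horizontal distance from joint 1 to link-2 COM:
  x_c2 = L1*cos(t1) + Lc2*cos(t1+t2)
       = 5.9*0.6691 + 2.1*0.3907 = 4.7684 m
tau1 = m1*g*x_c1 + m2*g*x_c2
     = 14*9.81*1.9739 + 3*9.81*4.7684
     = 271.1003 + 140.3342
     = 411.4345 Nm


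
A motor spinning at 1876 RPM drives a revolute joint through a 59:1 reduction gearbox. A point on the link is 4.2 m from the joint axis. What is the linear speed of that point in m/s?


omega_motor = 1876 * 2*pi/60 = 196.4543 rad/s
omega_joint = omega_motor / 59 = 3.3297 rad/s
v = omega_joint * r = 3.3297 * 4.2
= 13.9849 m/s


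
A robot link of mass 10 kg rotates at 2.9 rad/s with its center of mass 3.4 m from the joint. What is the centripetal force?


F = m * omega^2 * r
= 10 * 2.9^2 * 3.4
= 10 * 8.41 * 3.4
= 285.94 N


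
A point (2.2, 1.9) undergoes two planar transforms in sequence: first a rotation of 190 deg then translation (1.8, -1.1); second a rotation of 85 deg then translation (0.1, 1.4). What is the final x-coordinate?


After transform 1:
x1 = cos(190)*2.2 - sin(190)*1.9 + 1.8 = -0.0366
y1 = sin(190)*2.2 + cos(190)*1.9 + -1.1 = -3.3532
After transform 2:
x2 = cos(85)*-0.0366 - sin(85)*-3.3532 + 0.1
= 3.4372


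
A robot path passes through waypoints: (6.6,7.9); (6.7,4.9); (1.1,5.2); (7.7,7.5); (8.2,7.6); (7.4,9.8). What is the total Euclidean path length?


Segment lengths:
  seg1 = sqrt((0.1)^2 + (-3.0)^2) = 3.0017
  seg2 = sqrt((-5.6)^2 + (0.3)^2) = 5.608
  seg3 = sqrt((6.6)^2 + (2.3)^2) = 6.9893
  seg4 = sqrt((0.5)^2 + (0.1)^2) = 0.5099
  seg5 = sqrt((-0.8)^2 + (2.2)^2) = 2.3409
Total = 18.4498


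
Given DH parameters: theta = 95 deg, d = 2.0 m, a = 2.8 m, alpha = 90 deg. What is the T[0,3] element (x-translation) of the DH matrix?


T[0,3] = a * cos(theta)
= 2.8 * cos(95 deg)
= 2.8 * -0.0872
= -0.244


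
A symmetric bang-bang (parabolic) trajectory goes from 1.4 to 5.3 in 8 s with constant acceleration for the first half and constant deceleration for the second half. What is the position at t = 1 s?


Symmetric rest-to-rest: each phase covers (pf-p0)/2 in time T/2. 0.5*a*(T/2)^2 = (pf-p0)/2 => a = 4*(pf-p0)/T^2
a = 4*(5.3-1.4)/8^2 = 0.2437
t = 1 is in the acceleration phase (t <= T/2).
p = p0 + 0.5*a*t^2 = 1.4 + 0.5*0.2437*1^2
= 1.5219


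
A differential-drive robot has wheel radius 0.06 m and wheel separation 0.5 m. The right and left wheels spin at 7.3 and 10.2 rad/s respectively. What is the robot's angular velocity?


vR = r*wR = 0.06*7.3 = 0.438 m/s
vL = r*wL = 0.06*10.2 = 0.612 m/s
v = (vR+vL)/2 = 0.525 m/s
omega = (vR-vL)/L = -0.348 rad/s
angular velocity = -0.348 rad/s


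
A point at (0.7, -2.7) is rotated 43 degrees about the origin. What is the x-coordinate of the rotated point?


x' = x*cos(theta) - y*sin(theta)
cos(43 deg) = 0.7314, sin(43 deg) = 0.682
x' = 0.7 * 0.7314 - -2.7 * 0.682
= 0.5119 - -1.8414
= 2.3533


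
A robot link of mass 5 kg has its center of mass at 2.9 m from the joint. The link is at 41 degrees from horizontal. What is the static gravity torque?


tau = m*g*L*cos(angle)
= 5 * 9.81 * 2.9 * cos(41 deg)
= 5 * 9.81 * 2.9 * 0.7547
= 107.3537 Nm


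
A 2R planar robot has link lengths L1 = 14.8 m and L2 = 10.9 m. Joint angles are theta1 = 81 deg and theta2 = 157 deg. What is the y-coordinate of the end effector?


Convert angles to radians: theta1 = 1.4137, theta2 = 2.7402
y = L1*sin(theta1) + L2*sin(theta1+theta2)
y = 14.6178 + -9.2437
y = 5.3741


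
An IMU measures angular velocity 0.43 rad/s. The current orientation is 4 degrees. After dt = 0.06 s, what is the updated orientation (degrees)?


delta_theta = w * dt = 0.43 * 0.06 = 0.0258 rad
= 1.4782 deg
theta_new = 4 + 1.4782 = 5.4782 deg


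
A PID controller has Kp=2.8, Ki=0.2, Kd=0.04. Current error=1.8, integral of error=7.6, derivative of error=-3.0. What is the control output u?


u = Kp*e + Ki*int(e) + Kd*de/dt
= 2.8*1.8 + 0.2*7.6 + 0.04*(-3.0)
= 5.04 + 1.52 + -0.12
= 6.44


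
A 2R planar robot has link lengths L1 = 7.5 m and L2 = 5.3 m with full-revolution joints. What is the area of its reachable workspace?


r_max = L1 + L2 = 12.8 m
r_min = |L1 - L2| = 2.2 m
Area = pi*(r_max^2 - r_min^2)
= pi*(163.84 - 4.84)
= pi * 159.0
= 499.5132 m^2


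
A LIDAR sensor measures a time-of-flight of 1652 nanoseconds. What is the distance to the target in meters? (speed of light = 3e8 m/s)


tof = 1652 ns = 1.652e-06 s
dist = c * tof / 2
= 3e8 * 1.652e-06 / 2
= 247.8 m


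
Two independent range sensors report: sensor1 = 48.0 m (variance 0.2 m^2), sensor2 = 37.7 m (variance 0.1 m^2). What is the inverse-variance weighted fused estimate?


w1 = (1/var1) / (1/var1 + 1/var2)
   = 5.0 / (5.0 + 10.0) = 0.3333
w2 = 1 - w1 = 0.6667
fused = w1*s1 + w2*s2 = 16.0 + 25.1333
= 41.1333 m


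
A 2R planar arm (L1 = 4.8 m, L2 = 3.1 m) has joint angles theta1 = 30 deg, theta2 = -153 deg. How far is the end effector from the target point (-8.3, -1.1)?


End effector via forward kinematics:
x = L1*cos(t1) + L2*cos(t1+t2) = 2.4685
y = L1*sin(t1) + L2*sin(t1+t2) = -0.1999
Distance to target:
d = sqrt((-8.3 - 2.4685)^2 + (-1.1 - -0.1999)^2)
= sqrt(115.9615 + 0.8102)
= 10.8061 m


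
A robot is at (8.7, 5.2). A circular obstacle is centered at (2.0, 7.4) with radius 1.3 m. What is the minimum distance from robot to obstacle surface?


center_dist = sqrt((8.7-2.0)^2 + (5.2-7.4)^2)
= sqrt(44.89 + 4.84)
= 7.052
min_dist = center_dist - radius = 7.052 - 1.3 = 5.752 m


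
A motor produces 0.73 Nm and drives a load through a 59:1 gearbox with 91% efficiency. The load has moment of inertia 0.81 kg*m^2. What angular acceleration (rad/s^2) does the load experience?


tau_out = tau_motor * N * eta
= 0.73 * 59 * 0.91 = 39.1937 Nm
alpha = tau_out / I = 39.1937 / 0.81
= 48.3873 rad/s^2


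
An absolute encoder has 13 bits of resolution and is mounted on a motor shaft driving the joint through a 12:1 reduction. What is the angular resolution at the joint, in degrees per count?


counts = 2^13 = 8192
effective counts at joint = 8192 * 12 = 98304
resolution = 360 / 98304
= 0.0037 deg/count


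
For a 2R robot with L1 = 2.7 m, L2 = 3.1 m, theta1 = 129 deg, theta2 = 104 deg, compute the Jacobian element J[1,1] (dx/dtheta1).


J[1,1] = -L1*sin(t1) - L2*sin(t1+t2)
= -2.7*sin(129) - 3.1*sin(233)
= 0.3775


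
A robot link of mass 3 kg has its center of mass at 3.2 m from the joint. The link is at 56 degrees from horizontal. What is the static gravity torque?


tau = m*g*L*cos(angle)
= 3 * 9.81 * 3.2 * cos(56 deg)
= 3 * 9.81 * 3.2 * 0.5592
= 52.6626 Nm


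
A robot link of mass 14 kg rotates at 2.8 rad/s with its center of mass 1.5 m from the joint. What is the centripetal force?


F = m * omega^2 * r
= 14 * 2.8^2 * 1.5
= 14 * 7.84 * 1.5
= 164.64 N


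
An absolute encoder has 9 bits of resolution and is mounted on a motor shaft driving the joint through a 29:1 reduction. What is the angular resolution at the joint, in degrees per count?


counts = 2^9 = 512
effective counts at joint = 512 * 29 = 14848
resolution = 360 / 14848
= 0.0242 deg/count


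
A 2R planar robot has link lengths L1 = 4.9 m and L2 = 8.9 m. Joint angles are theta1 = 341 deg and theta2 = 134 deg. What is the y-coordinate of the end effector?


Convert angles to radians: theta1 = 5.9516, theta2 = 2.3387
y = L1*sin(theta1) + L2*sin(theta1+theta2)
y = -1.5953 + 8.0661
y = 6.4709


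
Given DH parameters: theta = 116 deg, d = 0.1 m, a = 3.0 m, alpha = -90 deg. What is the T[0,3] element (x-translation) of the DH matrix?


T[0,3] = a * cos(theta)
= 3.0 * cos(116 deg)
= 3.0 * -0.4384
= -1.3151


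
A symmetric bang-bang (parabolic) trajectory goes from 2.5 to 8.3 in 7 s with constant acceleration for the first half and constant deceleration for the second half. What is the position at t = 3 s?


Symmetric rest-to-rest: each phase covers (pf-p0)/2 in time T/2. 0.5*a*(T/2)^2 = (pf-p0)/2 => a = 4*(pf-p0)/T^2
a = 4*(8.3-2.5)/7^2 = 0.4735
t = 3 is in the acceleration phase (t <= T/2).
p = p0 + 0.5*a*t^2 = 2.5 + 0.5*0.4735*3^2
= 4.6306


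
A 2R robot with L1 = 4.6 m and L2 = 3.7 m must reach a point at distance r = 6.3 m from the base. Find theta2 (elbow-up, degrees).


cos(theta2) = (r^2 - L1^2 - L2^2) / (2*L1*L2)
cos(theta2) = (39.69 - 21.16 - 13.69) / 34.04
cos(theta2) = 0.142186
theta2 = 81.8257 degrees


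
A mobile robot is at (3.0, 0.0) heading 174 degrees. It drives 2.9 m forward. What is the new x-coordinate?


x_new = x0 + d*cos(theta)
= 3.0 + 2.9*cos(174)
= 3.0 + -2.8841
= 0.1159


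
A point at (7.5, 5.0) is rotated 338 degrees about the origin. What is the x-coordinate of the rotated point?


x' = x*cos(theta) - y*sin(theta)
cos(338 deg) = 0.9272, sin(338 deg) = -0.3746
x' = 7.5 * 0.9272 - 5.0 * -0.3746
= 6.9539 - -1.873
= 8.8269


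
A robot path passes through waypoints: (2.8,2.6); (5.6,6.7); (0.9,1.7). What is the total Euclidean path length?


Segment lengths:
  seg1 = sqrt((2.8)^2 + (4.1)^2) = 4.9649
  seg2 = sqrt((-4.7)^2 + (-5.0)^2) = 6.8622
Total = 11.8271


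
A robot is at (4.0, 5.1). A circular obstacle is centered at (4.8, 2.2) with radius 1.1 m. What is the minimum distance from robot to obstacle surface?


center_dist = sqrt((4.0-4.8)^2 + (5.1-2.2)^2)
= sqrt(0.64 + 8.41)
= 3.0083
min_dist = center_dist - radius = 3.0083 - 1.1 = 1.9083 m


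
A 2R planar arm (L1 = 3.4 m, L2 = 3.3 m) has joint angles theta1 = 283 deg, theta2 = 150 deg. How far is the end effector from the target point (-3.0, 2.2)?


End effector via forward kinematics:
x = L1*cos(t1) + L2*cos(t1+t2) = 1.7297
y = L1*sin(t1) + L2*sin(t1+t2) = -0.1571
Distance to target:
d = sqrt((-3.0 - 1.7297)^2 + (2.2 - -0.1571)^2)
= sqrt(22.3697 + 5.5557)
= 5.2844 m


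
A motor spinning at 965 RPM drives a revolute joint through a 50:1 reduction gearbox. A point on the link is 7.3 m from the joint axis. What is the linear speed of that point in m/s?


omega_motor = 965 * 2*pi/60 = 101.0546 rad/s
omega_joint = omega_motor / 50 = 2.0211 rad/s
v = omega_joint * r = 2.0211 * 7.3
= 14.754 m/s


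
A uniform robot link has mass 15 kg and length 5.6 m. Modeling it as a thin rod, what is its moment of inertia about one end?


I = (1/3) * m * L^2
= (1/3) * 15 * 5.6^2
= 0.333333 * 15 * 31.36
= 156.8 kg*m^2


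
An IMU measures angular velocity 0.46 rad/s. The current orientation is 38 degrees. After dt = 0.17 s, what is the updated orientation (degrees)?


delta_theta = w * dt = 0.46 * 0.17 = 0.0782 rad
= 4.4805 deg
theta_new = 38 + 4.4805 = 42.4805 deg


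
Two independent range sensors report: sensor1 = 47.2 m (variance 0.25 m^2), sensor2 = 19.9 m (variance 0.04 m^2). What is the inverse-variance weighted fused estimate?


w1 = (1/var1) / (1/var1 + 1/var2)
   = 4.0 / (4.0 + 25.0) = 0.1379
w2 = 1 - w1 = 0.8621
fused = w1*s1 + w2*s2 = 6.5103 + 17.1552
= 23.6655 m


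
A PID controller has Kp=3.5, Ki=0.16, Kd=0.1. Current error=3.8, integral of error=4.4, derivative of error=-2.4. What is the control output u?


u = Kp*e + Ki*int(e) + Kd*de/dt
= 3.5*3.8 + 0.16*4.4 + 0.1*(-2.4)
= 13.3 + 0.704 + -0.24
= 13.764


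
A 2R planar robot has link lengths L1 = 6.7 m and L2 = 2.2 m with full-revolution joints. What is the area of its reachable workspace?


r_max = L1 + L2 = 8.9 m
r_min = |L1 - L2| = 4.5 m
Area = pi*(r_max^2 - r_min^2)
= pi*(79.21 - 20.25)
= pi * 58.96
= 185.2283 m^2


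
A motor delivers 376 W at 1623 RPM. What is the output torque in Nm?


omega = 1623 * 2*pi/60 = 169.9602 rad/s
tau = P / omega = 376 / 169.9602
= 2.2123 Nm


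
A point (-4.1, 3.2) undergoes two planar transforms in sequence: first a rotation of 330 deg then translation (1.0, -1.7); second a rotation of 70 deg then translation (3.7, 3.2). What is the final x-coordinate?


After transform 1:
x1 = cos(330)*-4.1 - sin(330)*3.2 + 1.0 = -0.9507
y1 = sin(330)*-4.1 + cos(330)*3.2 + -1.7 = 3.1213
After transform 2:
x2 = cos(70)*-0.9507 - sin(70)*3.1213 + 3.7
= 0.4418


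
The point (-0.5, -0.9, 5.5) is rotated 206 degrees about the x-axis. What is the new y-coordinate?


Rotation about x-axis: y' = y*cos(theta) - z*sin(theta)
= -0.9 * -0.8988 - 5.5 * -0.4384
= 3.22


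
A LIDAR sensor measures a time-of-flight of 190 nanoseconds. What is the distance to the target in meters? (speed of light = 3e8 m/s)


tof = 190 ns = 1.9e-07 s
dist = c * tof / 2
= 3e8 * 1.9e-07 / 2
= 28.5 m


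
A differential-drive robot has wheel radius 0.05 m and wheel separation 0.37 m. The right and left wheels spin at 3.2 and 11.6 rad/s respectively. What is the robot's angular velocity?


vR = r*wR = 0.05*3.2 = 0.16 m/s
vL = r*wL = 0.05*11.6 = 0.58 m/s
v = (vR+vL)/2 = 0.37 m/s
omega = (vR-vL)/L = -1.1351 rad/s
angular velocity = -1.1351 rad/s


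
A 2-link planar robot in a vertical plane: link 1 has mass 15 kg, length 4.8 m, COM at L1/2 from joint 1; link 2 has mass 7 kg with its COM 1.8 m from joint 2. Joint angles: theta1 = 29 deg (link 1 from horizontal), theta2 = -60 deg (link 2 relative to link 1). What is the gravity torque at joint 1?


Horizontal distance from joint 1 to link-1 COM:
  x_c1 = (L1/2)*cos(t1) = 2.4 * 0.8746 = 2.0991 m
Horizontal distance from joint 1 to link-2 COM:
  x_c2 = L1*cos(t1) + Lc2*cos(t1+t2)
       = 4.8*0.8746 + 1.8*0.8572 = 5.7411 m
tau1 = m1*g*x_c1 + m2*g*x_c2
     = 15*9.81*2.0991 + 7*9.81*5.7411
     = 308.8807 + 394.2397
     = 703.1204 Nm


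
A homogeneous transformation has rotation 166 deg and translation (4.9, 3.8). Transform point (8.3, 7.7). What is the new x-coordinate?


x' = cos(theta)*px - sin(theta)*py + tx
= -0.9703*8.3 - 0.2419*7.7 + 4.9
= -5.0163


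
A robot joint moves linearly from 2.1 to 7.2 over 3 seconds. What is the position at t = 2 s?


s = t/T = 2/3 = 0.6667
p(t) = p0 + (pf-p0)*s
= 2.1 + (7.2 - 2.1) * 0.6667
= 5.5


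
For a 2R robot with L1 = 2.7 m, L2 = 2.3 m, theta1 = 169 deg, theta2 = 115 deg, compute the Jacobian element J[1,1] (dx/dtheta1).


J[1,1] = -L1*sin(t1) - L2*sin(t1+t2)
= -2.7*sin(169) - 2.3*sin(284)
= 1.7165


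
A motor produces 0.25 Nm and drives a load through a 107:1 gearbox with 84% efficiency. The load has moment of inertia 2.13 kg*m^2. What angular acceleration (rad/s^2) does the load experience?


tau_out = tau_motor * N * eta
= 0.25 * 107 * 0.84 = 22.47 Nm
alpha = tau_out / I = 22.47 / 2.13
= 10.5493 rad/s^2


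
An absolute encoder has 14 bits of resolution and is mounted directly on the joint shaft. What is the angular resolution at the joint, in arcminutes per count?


counts = 2^14 = 16384
resolution = 360*60 / 16384
= 1.3184 arcmin/count


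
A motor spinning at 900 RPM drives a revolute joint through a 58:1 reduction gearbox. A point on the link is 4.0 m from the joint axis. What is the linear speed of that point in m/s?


omega_motor = 900 * 2*pi/60 = 94.2478 rad/s
omega_joint = omega_motor / 58 = 1.625 rad/s
v = omega_joint * r = 1.625 * 4.0
= 6.4998 m/s


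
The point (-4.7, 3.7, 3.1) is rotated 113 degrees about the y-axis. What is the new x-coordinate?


Rotation about y-axis: x' = x*cos(theta) + z*sin(theta)
= -4.7 * -0.3907 + 3.1 * 0.9205
= 4.69


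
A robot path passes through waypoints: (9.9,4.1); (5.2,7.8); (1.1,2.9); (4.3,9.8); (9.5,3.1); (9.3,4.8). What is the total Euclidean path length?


Segment lengths:
  seg1 = sqrt((-4.7)^2 + (3.7)^2) = 5.9816
  seg2 = sqrt((-4.1)^2 + (-4.9)^2) = 6.3891
  seg3 = sqrt((3.2)^2 + (6.9)^2) = 7.6059
  seg4 = sqrt((5.2)^2 + (-6.7)^2) = 8.4812
  seg5 = sqrt((-0.2)^2 + (1.7)^2) = 1.7117
Total = 30.1695


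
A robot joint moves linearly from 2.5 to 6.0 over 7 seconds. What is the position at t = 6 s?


s = t/T = 6/7 = 0.8571
p(t) = p0 + (pf-p0)*s
= 2.5 + (6.0 - 2.5) * 0.8571
= 5.5


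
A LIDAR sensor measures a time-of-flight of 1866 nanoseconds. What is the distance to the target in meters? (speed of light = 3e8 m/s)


tof = 1866 ns = 1.866e-06 s
dist = c * tof / 2
= 3e8 * 1.866e-06 / 2
= 279.9 m


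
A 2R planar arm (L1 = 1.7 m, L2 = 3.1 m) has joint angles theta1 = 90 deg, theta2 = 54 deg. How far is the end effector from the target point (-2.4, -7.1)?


End effector via forward kinematics:
x = L1*cos(t1) + L2*cos(t1+t2) = -2.508
y = L1*sin(t1) + L2*sin(t1+t2) = 3.5221
Distance to target:
d = sqrt((-2.4 - -2.508)^2 + (-7.1 - 3.5221)^2)
= sqrt(0.0117 + 112.8297)
= 10.6227 m


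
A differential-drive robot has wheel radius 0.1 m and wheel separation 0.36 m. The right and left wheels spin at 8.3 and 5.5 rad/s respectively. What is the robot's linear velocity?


vR = r*wR = 0.1*8.3 = 0.83 m/s
vL = r*wL = 0.1*5.5 = 0.55 m/s
v = (vR+vL)/2 = 0.69 m/s
omega = (vR-vL)/L = 0.7778 rad/s
linear velocity = 0.69 m/s


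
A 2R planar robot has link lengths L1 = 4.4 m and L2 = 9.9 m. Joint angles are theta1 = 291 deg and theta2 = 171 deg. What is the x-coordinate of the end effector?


Convert angles to radians: theta1 = 5.0789, theta2 = 2.9845
x = L1*cos(theta1) + L2*cos(theta1+theta2)
x = 1.5768 + -2.0583
x = -0.4815


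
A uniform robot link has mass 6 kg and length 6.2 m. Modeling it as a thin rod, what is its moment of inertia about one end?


I = (1/3) * m * L^2
= (1/3) * 6 * 6.2^2
= 0.333333 * 6 * 38.44
= 76.88 kg*m^2


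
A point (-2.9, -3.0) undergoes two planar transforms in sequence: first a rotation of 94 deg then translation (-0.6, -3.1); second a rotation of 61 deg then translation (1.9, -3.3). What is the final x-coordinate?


After transform 1:
x1 = cos(94)*-2.9 - sin(94)*-3.0 + -0.6 = 2.595
y1 = sin(94)*-2.9 + cos(94)*-3.0 + -3.1 = -5.7837
After transform 2:
x2 = cos(61)*2.595 - sin(61)*-5.7837 + 1.9
= 8.2166


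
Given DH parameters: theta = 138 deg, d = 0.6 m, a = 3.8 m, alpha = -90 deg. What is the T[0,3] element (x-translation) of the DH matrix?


T[0,3] = a * cos(theta)
= 3.8 * cos(138 deg)
= 3.8 * -0.7431
= -2.824


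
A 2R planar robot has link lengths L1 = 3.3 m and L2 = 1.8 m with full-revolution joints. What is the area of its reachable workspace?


r_max = L1 + L2 = 5.1 m
r_min = |L1 - L2| = 1.5 m
Area = pi*(r_max^2 - r_min^2)
= pi*(26.01 - 2.25)
= pi * 23.76
= 74.6442 m^2


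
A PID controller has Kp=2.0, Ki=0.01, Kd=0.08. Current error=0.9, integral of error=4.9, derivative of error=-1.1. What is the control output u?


u = Kp*e + Ki*int(e) + Kd*de/dt
= 2.0*0.9 + 0.01*4.9 + 0.08*(-1.1)
= 1.8 + 0.049 + -0.088
= 1.761


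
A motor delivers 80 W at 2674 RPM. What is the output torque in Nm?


omega = 2674 * 2*pi/60 = 280.0206 rad/s
tau = P / omega = 80 / 280.0206
= 0.2857 Nm


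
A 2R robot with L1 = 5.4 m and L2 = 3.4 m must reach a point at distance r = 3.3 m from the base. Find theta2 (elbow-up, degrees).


cos(theta2) = (r^2 - L1^2 - L2^2) / (2*L1*L2)
cos(theta2) = (10.89 - 29.16 - 11.56) / 36.72
cos(theta2) = -0.812364
theta2 = 144.3275 degrees


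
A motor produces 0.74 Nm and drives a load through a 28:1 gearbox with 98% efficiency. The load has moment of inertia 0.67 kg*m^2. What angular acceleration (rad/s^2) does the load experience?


tau_out = tau_motor * N * eta
= 0.74 * 28 * 0.98 = 20.3056 Nm
alpha = tau_out / I = 20.3056 / 0.67
= 30.3069 rad/s^2


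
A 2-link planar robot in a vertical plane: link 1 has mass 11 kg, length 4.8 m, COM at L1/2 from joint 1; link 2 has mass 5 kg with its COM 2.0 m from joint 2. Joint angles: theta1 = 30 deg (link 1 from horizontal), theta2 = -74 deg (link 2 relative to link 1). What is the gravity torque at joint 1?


Horizontal distance from joint 1 to link-1 COM:
  x_c1 = (L1/2)*cos(t1) = 2.4 * 0.866 = 2.0785 m
Horizontal distance from joint 1 to link-2 COM:
  x_c2 = L1*cos(t1) + Lc2*cos(t1+t2)
       = 4.8*0.866 + 2.0*0.7193 = 5.5956 m
tau1 = m1*g*x_c1 + m2*g*x_c2
     = 11*9.81*2.0785 + 5*9.81*5.5956
     = 224.2867 + 274.4643
     = 498.751 Nm


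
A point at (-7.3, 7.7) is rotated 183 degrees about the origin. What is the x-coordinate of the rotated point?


x' = x*cos(theta) - y*sin(theta)
cos(183 deg) = -0.9986, sin(183 deg) = -0.0523
x' = -7.3 * -0.9986 - 7.7 * -0.0523
= 7.29 - -0.403
= 7.693


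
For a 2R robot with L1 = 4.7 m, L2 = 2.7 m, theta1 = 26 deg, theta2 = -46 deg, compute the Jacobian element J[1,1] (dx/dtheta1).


J[1,1] = -L1*sin(t1) - L2*sin(t1+t2)
= -4.7*sin(26) - 2.7*sin(-20)
= -1.1369


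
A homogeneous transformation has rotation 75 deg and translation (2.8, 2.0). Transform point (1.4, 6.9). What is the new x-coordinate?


x' = cos(theta)*px - sin(theta)*py + tx
= 0.2588*1.4 - 0.9659*6.9 + 2.8
= -3.5025


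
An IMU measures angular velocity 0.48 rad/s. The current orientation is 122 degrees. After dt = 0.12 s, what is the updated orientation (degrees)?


delta_theta = w * dt = 0.48 * 0.12 = 0.0576 rad
= 3.3002 deg
theta_new = 122 + 3.3002 = 125.3002 deg


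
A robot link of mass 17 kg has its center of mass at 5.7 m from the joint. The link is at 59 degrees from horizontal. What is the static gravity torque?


tau = m*g*L*cos(angle)
= 17 * 9.81 * 5.7 * cos(59 deg)
= 17 * 9.81 * 5.7 * 0.515
= 489.5895 Nm
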